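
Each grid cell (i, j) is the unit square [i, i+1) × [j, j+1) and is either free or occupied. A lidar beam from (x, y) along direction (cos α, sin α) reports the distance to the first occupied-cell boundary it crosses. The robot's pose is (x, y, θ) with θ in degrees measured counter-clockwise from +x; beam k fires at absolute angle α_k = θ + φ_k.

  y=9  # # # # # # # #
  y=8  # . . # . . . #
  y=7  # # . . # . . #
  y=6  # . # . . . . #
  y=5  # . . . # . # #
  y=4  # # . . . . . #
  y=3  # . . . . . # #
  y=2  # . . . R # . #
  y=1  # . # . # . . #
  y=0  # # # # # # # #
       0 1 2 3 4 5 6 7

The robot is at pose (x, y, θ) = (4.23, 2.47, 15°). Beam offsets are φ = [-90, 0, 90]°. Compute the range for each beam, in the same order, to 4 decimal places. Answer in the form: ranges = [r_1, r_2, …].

ranges = [0.4866, 0.7972, 6.7604]

beam 1: φ=-90°, α=285°
  direction (0.2588, -0.9659); cell (4,2); t to first gridline: x 2.9751, y 0.4866 (then +3.8637 / +1.0353)
    (4,1) via y @ 0.4866  # hit
  → r_1 = 0.4866
beam 2: φ=0°, α=15°
  direction (0.9659, 0.2588); cell (4,2); t to first gridline: x 0.7972, y 2.0478 (then +1.0353 / +3.8637)
    (5,2) via x @ 0.7972  # hit
  → r_2 = 0.7972
beam 3: φ=90°, α=105°
  direction (-0.2588, 0.9659); cell (4,2); t to first gridline: x 0.8887, y 0.5487 (then +3.8637 / +1.0353)
    (4,3) via y @ 0.5487
    (3,3) via x @ 0.8887
    (3,4) via y @ 1.5840
    (3,5) via y @ 2.6192
    (3,6) via y @ 3.6545
    (3,7) via y @ 4.6898
    (2,7) via x @ 4.7524
    (2,8) via y @ 5.7251
    (2,9) via y @ 6.7604  # hit
  → r_3 = 6.7604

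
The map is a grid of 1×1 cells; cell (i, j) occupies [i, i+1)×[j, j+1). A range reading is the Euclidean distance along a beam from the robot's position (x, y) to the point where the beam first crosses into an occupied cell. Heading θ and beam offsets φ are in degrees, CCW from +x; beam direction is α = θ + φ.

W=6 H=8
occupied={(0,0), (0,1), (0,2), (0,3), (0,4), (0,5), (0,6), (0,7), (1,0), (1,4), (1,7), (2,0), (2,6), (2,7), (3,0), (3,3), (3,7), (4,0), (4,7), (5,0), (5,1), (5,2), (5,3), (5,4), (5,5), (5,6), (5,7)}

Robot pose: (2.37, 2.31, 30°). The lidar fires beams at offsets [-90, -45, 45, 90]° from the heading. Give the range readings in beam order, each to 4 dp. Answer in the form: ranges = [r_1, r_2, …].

beam 1: φ=-90°, α=300°
  d=(0.5000,-0.8660)  start (2,2)  tX=1.2600 tY=0.3580  stride 1/|dx|=2.0000 1/|dy|=1.1547
    cross y-line → (2,1), t=0.3580
    cross x-line → (3,1), t=1.2600
    cross y-line → (3,0), t=1.5127 (wall)
  → r_1 = 1.5127
beam 2: φ=-45°, α=345°
  d=(0.9659,-0.2588)  start (2,2)  tX=0.6522 tY=1.1977  stride 1/|dx|=1.0353 1/|dy|=3.8637
    cross x-line → (3,2), t=0.6522
    cross y-line → (3,1), t=1.1977
    cross x-line → (4,1), t=1.6875
    cross x-line → (5,1), t=2.7228 (wall)
  → r_2 = 2.7228
beam 3: φ=45°, α=75°
  d=(0.2588,0.9659)  start (2,2)  tX=2.4341 tY=0.7143  stride 1/|dx|=3.8637 1/|dy|=1.0353
    cross y-line → (2,3), t=0.7143
    cross y-line → (2,4), t=1.7496
    cross x-line → (3,4), t=2.4341
    cross y-line → (3,5), t=2.7849
    cross y-line → (3,6), t=3.8202
    cross y-line → (3,7), t=4.8554 (wall)
  → r_3 = 4.8554
beam 4: φ=90°, α=120°
  d=(-0.5000,0.8660)  start (2,2)  tX=0.7400 tY=0.7967  stride 1/|dx|=2.0000 1/|dy|=1.1547
    cross x-line → (1,2), t=0.7400
    cross y-line → (1,3), t=0.7967
    cross y-line → (1,4), t=1.9514 (wall)
  → r_4 = 1.9514

ranges = [1.5127, 2.7228, 4.8554, 1.9514]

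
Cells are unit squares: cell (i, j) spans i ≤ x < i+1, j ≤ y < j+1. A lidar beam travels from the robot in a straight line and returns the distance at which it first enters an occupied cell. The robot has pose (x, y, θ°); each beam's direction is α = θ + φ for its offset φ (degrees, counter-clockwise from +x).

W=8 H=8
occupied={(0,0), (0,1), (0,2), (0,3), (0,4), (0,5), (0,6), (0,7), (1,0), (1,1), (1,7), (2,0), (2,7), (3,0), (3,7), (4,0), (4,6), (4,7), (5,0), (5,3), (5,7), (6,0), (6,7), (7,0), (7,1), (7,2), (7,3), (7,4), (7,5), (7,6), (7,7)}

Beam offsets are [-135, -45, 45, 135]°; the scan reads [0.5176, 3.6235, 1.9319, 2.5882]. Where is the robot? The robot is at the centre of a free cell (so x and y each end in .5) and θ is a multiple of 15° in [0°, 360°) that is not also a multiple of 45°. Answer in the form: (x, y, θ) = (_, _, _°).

Enumerate (i+0.5, j+0.5, θ) over the 33 free cells and 16 admissible headings. For each, cast all 4 beams and compare to the given ranges.
  (4.5, 4.5, 30°): beam 1 = 3.6235 ≠ 0.5176 ✗
  (4.5, 2.5, 165°): beam 1 = 1.0000 ≠ 0.5176 ✗
  (2.5, 3.5, 240°): beam 1 = 3.6235 ≠ 0.5176 ✗
  (1.5, 2.5, 60°): beam 4 = 0.5176 ≠ 2.5882 ✗
  …
  (4.5, 5.5, 240°): r_1=0.5176, r_2=3.6235, r_3=1.9319, r_4=2.5882 — all match ✓
Unique over the lattice → pose = (4.5, 5.5, 240°).

(x, y, θ) = (4.5, 5.5, 240°)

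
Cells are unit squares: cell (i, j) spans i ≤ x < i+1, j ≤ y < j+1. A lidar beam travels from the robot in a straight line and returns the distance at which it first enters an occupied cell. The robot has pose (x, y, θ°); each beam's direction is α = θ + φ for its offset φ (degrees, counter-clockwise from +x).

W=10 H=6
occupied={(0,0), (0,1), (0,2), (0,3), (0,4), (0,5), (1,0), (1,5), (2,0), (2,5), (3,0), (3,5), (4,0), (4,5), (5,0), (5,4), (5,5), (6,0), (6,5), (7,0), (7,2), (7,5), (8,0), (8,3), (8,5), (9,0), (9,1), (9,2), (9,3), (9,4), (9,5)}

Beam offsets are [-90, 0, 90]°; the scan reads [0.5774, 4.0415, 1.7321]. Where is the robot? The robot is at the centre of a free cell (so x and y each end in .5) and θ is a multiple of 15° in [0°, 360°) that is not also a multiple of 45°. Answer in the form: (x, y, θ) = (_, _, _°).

(x, y, θ) = (6.5, 4.5, 240°)

The pose lattice has 29·16 = 464 candidates. Test each by forward raycasting.
  (7.5, 3.5, 300°): beam 1 = 5.0000 ≠ 0.5774 ✗
  (4.5, 2.5, 300°): beam 1 = 3.0000 ≠ 0.5774 ✗
  (2.5, 2.5, 30°): beam 1 = 1.7321 ≠ 0.5774 ✗
  …
  (6.5, 4.5, 240°): r_1=0.5774, r_2=4.0415, r_3=1.7321 — all match ✓
No second candidate reproduces the full scan.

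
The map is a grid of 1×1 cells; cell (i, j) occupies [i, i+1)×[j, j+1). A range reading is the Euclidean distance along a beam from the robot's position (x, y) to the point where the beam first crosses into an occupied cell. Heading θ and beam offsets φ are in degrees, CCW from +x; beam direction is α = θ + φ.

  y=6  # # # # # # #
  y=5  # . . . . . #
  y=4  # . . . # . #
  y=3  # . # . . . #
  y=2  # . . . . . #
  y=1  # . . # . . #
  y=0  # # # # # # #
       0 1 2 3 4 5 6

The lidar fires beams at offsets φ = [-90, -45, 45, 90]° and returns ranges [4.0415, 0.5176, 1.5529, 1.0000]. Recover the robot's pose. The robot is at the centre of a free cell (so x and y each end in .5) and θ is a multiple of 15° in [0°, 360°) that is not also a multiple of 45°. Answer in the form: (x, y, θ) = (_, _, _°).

(x, y, θ) = (4.5, 5.5, 300°)

Enumerate (i+0.5, j+0.5, θ) over the 22 free cells and 16 admissible headings. For each, cast all 4 beams and compare to the given ranges.
  (1.5, 5.5, 105°): beam 1 = 1.9319 ≠ 4.0415 ✗
  (4.5, 5.5, 240°): beam 1 = 1.0000 ≠ 4.0415 ✗
  (2.5, 1.5, 285°): beam 1 = 1.5529 ≠ 4.0415 ✗
  (1.5, 1.5, 210°): beam 1 = 1.0000 ≠ 4.0415 ✗
  …
  (4.5, 5.5, 300°): r_1=4.0415, r_2=0.5176, r_3=1.5529, r_4=1.0000 — all match ✓
No second candidate reproduces the full scan.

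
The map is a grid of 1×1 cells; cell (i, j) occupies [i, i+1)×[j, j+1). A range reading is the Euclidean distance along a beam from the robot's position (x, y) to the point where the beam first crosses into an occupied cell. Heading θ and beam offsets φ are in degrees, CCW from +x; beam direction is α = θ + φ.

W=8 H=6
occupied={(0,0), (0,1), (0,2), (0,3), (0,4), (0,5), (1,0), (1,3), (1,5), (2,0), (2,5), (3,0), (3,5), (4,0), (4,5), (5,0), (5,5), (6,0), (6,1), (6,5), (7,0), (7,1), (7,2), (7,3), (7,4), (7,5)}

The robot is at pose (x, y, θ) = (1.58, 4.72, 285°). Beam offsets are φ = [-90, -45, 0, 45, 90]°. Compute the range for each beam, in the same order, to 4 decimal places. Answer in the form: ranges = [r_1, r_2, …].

beam 1: φ=-90°, α=195°
  d=(-0.9659,-0.2588)  start (1,4)  tX=0.6005 tY=2.7819  stride 1/|dx|=1.0353 1/|dy|=3.8637
    cross x-line → (0,4), t=0.6005 (wall)
  → r_1 = 0.6005
beam 2: φ=-45°, α=240°
  d=(-0.5000,-0.8660)  start (1,4)  tX=1.1600 tY=0.8314  stride 1/|dx|=2.0000 1/|dy|=1.1547
    cross y-line → (1,3), t=0.8314 (wall)
  → r_2 = 0.8314
beam 3: φ=0°, α=285°
  d=(0.2588,-0.9659)  start (1,4)  tX=1.6228 tY=0.7454  stride 1/|dx|=3.8637 1/|dy|=1.0353
    cross y-line → (1,3), t=0.7454 (wall)
  → r_3 = 0.7454
beam 4: φ=45°, α=330°
  d=(0.8660,-0.5000)  start (1,4)  tX=0.4850 tY=1.4400  stride 1/|dx|=1.1547 1/|dy|=2.0000
    cross x-line → (2,4), t=0.4850
    cross y-line → (2,3), t=1.4400
    cross x-line → (3,3), t=1.6397
    cross x-line → (4,3), t=2.7944
    cross y-line → (4,2), t=3.4400
    cross x-line → (5,2), t=3.9491
    cross x-line → (6,2), t=5.1038
    cross y-line → (6,1), t=5.4400 (wall)
  → r_4 = 5.4400
beam 5: φ=90°, α=15°
  d=(0.9659,0.2588)  start (1,4)  tX=0.4348 tY=1.0818  stride 1/|dx|=1.0353 1/|dy|=3.8637
    cross x-line → (2,4), t=0.4348
    cross y-line → (2,5), t=1.0818 (wall)
  → r_5 = 1.0818

ranges = [0.6005, 0.8314, 0.7454, 5.4400, 1.0818]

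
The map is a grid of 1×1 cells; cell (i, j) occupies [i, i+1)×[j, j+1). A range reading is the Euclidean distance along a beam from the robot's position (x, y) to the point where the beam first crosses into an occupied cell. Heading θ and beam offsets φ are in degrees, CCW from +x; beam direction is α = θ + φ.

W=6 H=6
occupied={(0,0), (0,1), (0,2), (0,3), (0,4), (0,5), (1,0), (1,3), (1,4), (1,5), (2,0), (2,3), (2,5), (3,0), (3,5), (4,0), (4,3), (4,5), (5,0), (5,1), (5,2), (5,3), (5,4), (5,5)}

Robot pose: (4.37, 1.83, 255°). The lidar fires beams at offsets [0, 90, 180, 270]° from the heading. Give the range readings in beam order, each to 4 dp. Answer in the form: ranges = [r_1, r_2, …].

beam 1: φ=0°, α=255°
  direction (-0.2588, -0.9659); cell (4,1); t to first gridline: x 1.4296, y 0.8593 (then +3.8637 / +1.0353)
    (4,0) via y @ 0.8593  # hit
  → r_1 = 0.8593
beam 2: φ=90°, α=345°
  direction (0.9659, -0.2588); cell (4,1); t to first gridline: x 0.6522, y 3.2069 (then +1.0353 / +3.8637)
    (5,1) via x @ 0.6522  # hit
  → r_2 = 0.6522
beam 3: φ=180°, α=75°
  direction (0.2588, 0.9659); cell (4,1); t to first gridline: x 2.4341, y 0.1760 (then +3.8637 / +1.0353)
    (4,2) via y @ 0.1760
    (4,3) via y @ 1.2113  # hit
  → r_3 = 1.2113
beam 4: φ=270°, α=165°
  direction (-0.9659, 0.2588); cell (4,1); t to first gridline: x 0.3831, y 0.6568 (then +1.0353 / +3.8637)
    (3,1) via x @ 0.3831
    (3,2) via y @ 0.6568
    (2,2) via x @ 1.4183
    (1,2) via x @ 2.4536
    (0,2) via x @ 3.4889  # hit
  → r_4 = 3.4889

ranges = [0.8593, 0.6522, 1.2113, 3.4889]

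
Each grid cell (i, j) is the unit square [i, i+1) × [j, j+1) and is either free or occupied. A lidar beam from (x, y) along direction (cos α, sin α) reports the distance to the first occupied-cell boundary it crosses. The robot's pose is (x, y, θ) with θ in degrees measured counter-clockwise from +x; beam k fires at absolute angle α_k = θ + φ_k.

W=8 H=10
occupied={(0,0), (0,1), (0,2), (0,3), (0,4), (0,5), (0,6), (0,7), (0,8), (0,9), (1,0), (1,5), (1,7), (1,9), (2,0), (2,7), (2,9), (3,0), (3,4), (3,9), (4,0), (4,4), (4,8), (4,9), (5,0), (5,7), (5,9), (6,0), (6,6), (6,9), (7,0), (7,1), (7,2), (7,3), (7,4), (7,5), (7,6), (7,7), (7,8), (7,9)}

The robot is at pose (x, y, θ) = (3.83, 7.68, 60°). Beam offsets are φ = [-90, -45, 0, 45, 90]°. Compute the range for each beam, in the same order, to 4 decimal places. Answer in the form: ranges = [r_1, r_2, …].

ranges = [1.3510, 1.2113, 0.3695, 1.3666, 2.6400]

beam 1: φ=-90°, α=330°
  cosα=0.8660 sinα=-0.5000 | (3,7) | tMaxX 0.1963 tMaxY 1.3600 | tΔX 1.1547 tΔY 2.0000
    t=0.1963 [x] (4,7)
    t=1.3510 [x] (5,7) — stop
  → r_1 = 1.3510
beam 2: φ=-45°, α=15°
  cosα=0.9659 sinα=0.2588 | (3,7) | tMaxX 0.1760 tMaxY 1.2364 | tΔX 1.0353 tΔY 3.8637
    t=0.1760 [x] (4,7)
    t=1.2113 [x] (5,7) — stop
  → r_2 = 1.2113
beam 3: φ=0°, α=60°
  cosα=0.5000 sinα=0.8660 | (3,7) | tMaxX 0.3400 tMaxY 0.3695 | tΔX 2.0000 tΔY 1.1547
    t=0.3400 [x] (4,7)
    t=0.3695 [y] (4,8) — stop
  → r_3 = 0.3695
beam 4: φ=45°, α=105°
  cosα=-0.2588 sinα=0.9659 | (3,7) | tMaxX 3.2069 tMaxY 0.3313 | tΔX 3.8637 tΔY 1.0353
    t=0.3313 [y] (3,8)
    t=1.3666 [y] (3,9) — stop
  → r_4 = 1.3666
beam 5: φ=90°, α=150°
  cosα=-0.8660 sinα=0.5000 | (3,7) | tMaxX 0.9584 tMaxY 0.6400 | tΔX 1.1547 tΔY 2.0000
    t=0.6400 [y] (3,8)
    t=0.9584 [x] (2,8)
    t=2.1131 [x] (1,8)
    t=2.6400 [y] (1,9) — stop
  → r_5 = 2.6400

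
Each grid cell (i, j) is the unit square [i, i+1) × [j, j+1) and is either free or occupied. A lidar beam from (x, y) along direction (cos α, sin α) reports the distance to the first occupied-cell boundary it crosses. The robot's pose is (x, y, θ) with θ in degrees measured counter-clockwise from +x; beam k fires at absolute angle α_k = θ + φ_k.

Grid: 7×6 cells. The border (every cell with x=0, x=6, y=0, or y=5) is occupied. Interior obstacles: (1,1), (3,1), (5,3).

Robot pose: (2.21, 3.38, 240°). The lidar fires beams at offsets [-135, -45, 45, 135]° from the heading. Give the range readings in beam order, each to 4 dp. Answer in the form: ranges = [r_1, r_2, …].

beam 1: φ=-135°, α=105°
  direction (-0.2588, 0.9659); cell (2,3); t to first gridline: x 0.8114, y 0.6419 (then +3.8637 / +1.0353)
    (2,4) via y @ 0.6419
    (1,4) via x @ 0.8114
    (1,5) via y @ 1.6771  # hit
  → r_1 = 1.6771
beam 2: φ=-45°, α=195°
  direction (-0.9659, -0.2588); cell (2,3); t to first gridline: x 0.2174, y 1.4682 (then +1.0353 / +3.8637)
    (1,3) via x @ 0.2174
    (0,3) via x @ 1.2527  # hit
  → r_2 = 1.2527
beam 3: φ=45°, α=285°
  direction (0.2588, -0.9659); cell (2,3); t to first gridline: x 3.0523, y 0.3934 (then +3.8637 / +1.0353)
    (2,2) via y @ 0.3934
    (2,1) via y @ 1.4287
    (2,0) via y @ 2.4640  # hit
  → r_3 = 2.4640
beam 4: φ=135°, α=15°
  direction (0.9659, 0.2588); cell (2,3); t to first gridline: x 0.8179, y 2.3955 (then +1.0353 / +3.8637)
    (3,3) via x @ 0.8179
    (4,3) via x @ 1.8531
    (4,4) via y @ 2.3955
    (5,4) via x @ 2.8884
    (6,4) via x @ 3.9237  # hit
  → r_4 = 3.9237

ranges = [1.6771, 1.2527, 2.4640, 3.9237]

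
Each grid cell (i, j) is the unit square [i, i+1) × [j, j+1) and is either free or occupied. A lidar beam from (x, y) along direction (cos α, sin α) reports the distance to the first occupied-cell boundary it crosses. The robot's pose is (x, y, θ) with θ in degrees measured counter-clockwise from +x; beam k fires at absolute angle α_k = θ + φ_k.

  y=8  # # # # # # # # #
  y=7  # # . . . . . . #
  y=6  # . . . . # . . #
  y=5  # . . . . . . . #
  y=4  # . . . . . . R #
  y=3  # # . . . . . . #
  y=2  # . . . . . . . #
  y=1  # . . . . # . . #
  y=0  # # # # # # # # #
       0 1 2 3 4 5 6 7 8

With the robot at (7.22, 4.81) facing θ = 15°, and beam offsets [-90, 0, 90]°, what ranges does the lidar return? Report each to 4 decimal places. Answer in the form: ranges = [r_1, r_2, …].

ranges = [3.0137, 0.8075, 3.3025]

beam 1: φ=-90°, α=285°
  d=(0.2588,-0.9659)  start (7,4)  tX=3.0137 tY=0.8386  stride 1/|dx|=3.8637 1/|dy|=1.0353
    cross y-line → (7,3), t=0.8386
    cross y-line → (7,2), t=1.8738
    cross y-line → (7,1), t=2.9091
    cross x-line → (8,1), t=3.0137 (wall)
  → r_1 = 3.0137
beam 2: φ=0°, α=15°
  d=(0.9659,0.2588)  start (7,4)  tX=0.8075 tY=0.7341  stride 1/|dx|=1.0353 1/|dy|=3.8637
    cross y-line → (7,5), t=0.7341
    cross x-line → (8,5), t=0.8075 (wall)
  → r_2 = 0.8075
beam 3: φ=90°, α=105°
  d=(-0.2588,0.9659)  start (7,4)  tX=0.8500 tY=0.1967  stride 1/|dx|=3.8637 1/|dy|=1.0353
    cross y-line → (7,5), t=0.1967
    cross x-line → (6,5), t=0.8500
    cross y-line → (6,6), t=1.2320
    cross y-line → (6,7), t=2.2673
    cross y-line → (6,8), t=3.3025 (wall)
  → r_3 = 3.3025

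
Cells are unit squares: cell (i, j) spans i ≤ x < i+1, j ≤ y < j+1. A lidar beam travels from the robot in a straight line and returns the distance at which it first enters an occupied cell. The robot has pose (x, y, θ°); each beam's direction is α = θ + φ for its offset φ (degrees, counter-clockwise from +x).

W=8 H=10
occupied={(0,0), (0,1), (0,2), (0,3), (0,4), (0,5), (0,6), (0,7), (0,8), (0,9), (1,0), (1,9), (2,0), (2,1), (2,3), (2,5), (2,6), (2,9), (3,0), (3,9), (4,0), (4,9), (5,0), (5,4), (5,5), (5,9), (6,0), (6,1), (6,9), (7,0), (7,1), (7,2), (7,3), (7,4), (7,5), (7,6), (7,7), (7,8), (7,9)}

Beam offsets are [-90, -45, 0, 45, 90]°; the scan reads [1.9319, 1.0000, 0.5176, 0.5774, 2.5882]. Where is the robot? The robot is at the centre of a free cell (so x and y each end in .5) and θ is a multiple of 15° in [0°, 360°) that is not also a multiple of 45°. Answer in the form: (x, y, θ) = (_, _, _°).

(x, y, θ) = (1.5, 6.5, 345°)

The pose lattice has 41·16 = 656 candidates. Test each by forward raycasting.
  (5.5, 1.5, 15°): beam 1 = 0.5176 ≠ 1.9319 ✗
  (4.5, 4.5, 15°): beam 1 = 3.6235 ≠ 1.9319 ✗
  (6.5, 4.5, 15°): beam 2 = 0.5774 ≠ 1.0000 ✗
  …
  (1.5, 6.5, 345°): r_1=1.9319, r_2=1.0000, r_3=0.5176, r_4=0.5774, r_5=2.5882 — all match ✓
Only this pose fits every beam.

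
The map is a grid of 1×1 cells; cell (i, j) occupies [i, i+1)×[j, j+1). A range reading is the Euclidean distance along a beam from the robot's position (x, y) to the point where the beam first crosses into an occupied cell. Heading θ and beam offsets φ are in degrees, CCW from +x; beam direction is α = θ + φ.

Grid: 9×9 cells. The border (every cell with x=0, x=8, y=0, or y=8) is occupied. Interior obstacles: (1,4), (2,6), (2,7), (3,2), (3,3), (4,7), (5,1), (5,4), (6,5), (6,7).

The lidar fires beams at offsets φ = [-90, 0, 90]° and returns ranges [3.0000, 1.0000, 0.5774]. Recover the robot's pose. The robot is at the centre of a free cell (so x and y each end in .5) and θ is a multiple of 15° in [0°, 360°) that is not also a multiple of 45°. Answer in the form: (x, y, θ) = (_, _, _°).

(x, y, θ) = (7.5, 1.5, 210°)

Candidates: 39 free-cell centres × 16 headings = 624 poses. Raycast each; keep the one whose scan matches to 4 dp.
  (5.5, 6.5, 195°): beam 1 = 1.5529 ≠ 3.0000 ✗
  (4.5, 4.5, 300°): beam 1 = 1.0000 ≠ 3.0000 ✗
  (2.5, 5.5, 210°): beam 1 = 0.5774 ≠ 3.0000 ✗
  (7.5, 7.5, 195°): beam 1 = 0.5176 ≠ 3.0000 ✗
  …
  (7.5, 1.5, 210°): r_1=3.0000, r_2=1.0000, r_3=0.5774 — all match ✓
Only this pose fits every beam.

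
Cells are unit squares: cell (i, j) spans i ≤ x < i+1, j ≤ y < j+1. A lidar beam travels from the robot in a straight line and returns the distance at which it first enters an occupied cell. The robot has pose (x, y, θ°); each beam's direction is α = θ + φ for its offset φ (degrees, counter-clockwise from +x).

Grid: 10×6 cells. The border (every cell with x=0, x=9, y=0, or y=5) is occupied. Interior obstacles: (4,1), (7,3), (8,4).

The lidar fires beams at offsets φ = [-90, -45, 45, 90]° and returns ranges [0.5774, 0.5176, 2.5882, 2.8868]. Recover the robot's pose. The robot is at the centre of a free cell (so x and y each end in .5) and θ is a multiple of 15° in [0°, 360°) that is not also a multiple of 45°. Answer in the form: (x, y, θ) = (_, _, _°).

Enumerate (i+0.5, j+0.5, θ) over the 29 free cells and 16 admissible headings. For each, cast all 4 beams and compare to the given ranges.
  (6.5, 2.5, 255°): beam 1 = 5.6940 ≠ 0.5774 ✗
  (1.5, 1.5, 60°): beam 1 = 1.0000 ≠ 0.5774 ✗
  (7.5, 1.5, 255°): beam 1 = 6.7293 ≠ 0.5774 ✗
  …
  (4.5, 2.5, 330°): r_1=0.5774, r_2=0.5176, r_3=2.5882, r_4=2.8868 — all match ✓
Unique over the lattice → pose = (4.5, 2.5, 330°).

(x, y, θ) = (4.5, 2.5, 330°)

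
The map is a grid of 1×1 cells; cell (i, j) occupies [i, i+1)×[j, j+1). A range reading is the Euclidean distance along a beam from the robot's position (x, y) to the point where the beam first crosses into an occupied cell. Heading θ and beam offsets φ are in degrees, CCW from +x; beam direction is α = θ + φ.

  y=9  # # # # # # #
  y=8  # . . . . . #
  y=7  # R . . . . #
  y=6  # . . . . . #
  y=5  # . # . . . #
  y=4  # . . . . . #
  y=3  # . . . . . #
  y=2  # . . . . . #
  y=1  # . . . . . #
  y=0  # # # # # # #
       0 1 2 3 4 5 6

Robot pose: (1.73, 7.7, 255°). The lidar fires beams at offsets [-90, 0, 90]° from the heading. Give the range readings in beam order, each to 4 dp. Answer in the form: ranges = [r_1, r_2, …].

beam 1: φ=-90°, α=165°
  dir = (cos 165°, sin 165°) = (-0.9659, 0.2588); from cell (1,7)
  next x-line at t=0.7558, next y-line at t=1.1591; Δt_x=1.0353, Δt_y=3.8637
    x: enter (0,7) at t=0.7558 ← occupied
  → r_1 = 0.7558
beam 2: φ=0°, α=255°
  dir = (cos 255°, sin 255°) = (-0.2588, -0.9659); from cell (1,7)
  next x-line at t=2.8205, next y-line at t=0.7247; Δt_x=3.8637, Δt_y=1.0353
    y: enter (1,6) at t=0.7247
    y: enter (1,5) at t=1.7600
    y: enter (1,4) at t=2.7952
    x: enter (0,4) at t=2.8205 ← occupied
  → r_2 = 2.8205
beam 3: φ=90°, α=345°
  dir = (cos 345°, sin 345°) = (0.9659, -0.2588); from cell (1,7)
  next x-line at t=0.2795, next y-line at t=2.7046; Δt_x=1.0353, Δt_y=3.8637
    x: enter (2,7) at t=0.2795
    x: enter (3,7) at t=1.3148
    x: enter (4,7) at t=2.3501
    y: enter (4,6) at t=2.7046
    x: enter (5,6) at t=3.3854
    x: enter (6,6) at t=4.4206 ← occupied
  → r_3 = 4.4206

ranges = [0.7558, 2.8205, 4.4206]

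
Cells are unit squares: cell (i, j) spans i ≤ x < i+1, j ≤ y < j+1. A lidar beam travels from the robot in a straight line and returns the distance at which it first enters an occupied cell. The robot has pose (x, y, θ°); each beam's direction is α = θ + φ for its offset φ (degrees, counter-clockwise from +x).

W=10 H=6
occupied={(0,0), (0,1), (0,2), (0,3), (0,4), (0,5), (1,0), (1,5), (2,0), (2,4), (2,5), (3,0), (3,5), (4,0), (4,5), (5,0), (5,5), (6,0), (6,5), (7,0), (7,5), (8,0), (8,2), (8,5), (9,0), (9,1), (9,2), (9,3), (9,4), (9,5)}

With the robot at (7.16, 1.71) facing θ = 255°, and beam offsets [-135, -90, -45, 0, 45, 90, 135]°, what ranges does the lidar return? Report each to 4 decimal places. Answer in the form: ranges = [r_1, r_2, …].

ranges = [3.7990, 6.3773, 1.4200, 0.7350, 0.8198, 1.9049, 0.9699]

beam 1: φ=-135°, α=120°
  d=(-0.5000,0.8660)  start (7,1)  tX=0.3200 tY=0.3349  stride 1/|dx|=2.0000 1/|dy|=1.1547
    cross x-line → (6,1), t=0.3200
    cross y-line → (6,2), t=0.3349
    cross y-line → (6,3), t=1.4896
    cross x-line → (5,3), t=2.3200
    cross y-line → (5,4), t=2.6443
    cross y-line → (5,5), t=3.7990 (wall)
  → r_1 = 3.7990
beam 2: φ=-90°, α=165°
  d=(-0.9659,0.2588)  start (7,1)  tX=0.1656 tY=1.1205  stride 1/|dx|=1.0353 1/|dy|=3.8637
    cross x-line → (6,1), t=0.1656
    cross y-line → (6,2), t=1.1205
    cross x-line → (5,2), t=1.2009
    cross x-line → (4,2), t=2.2362
    cross x-line → (3,2), t=3.2715
    cross x-line → (2,2), t=4.3067
    cross y-line → (2,3), t=4.9842
    cross x-line → (1,3), t=5.3420
    cross x-line → (0,3), t=6.3773 (wall)
  → r_2 = 6.3773
beam 3: φ=-45°, α=210°
  d=(-0.8660,-0.5000)  start (7,1)  tX=0.1848 tY=1.4200  stride 1/|dx|=1.1547 1/|dy|=2.0000
    cross x-line → (6,1), t=0.1848
    cross x-line → (5,1), t=1.3395
    cross y-line → (5,0), t=1.4200 (wall)
  → r_3 = 1.4200
beam 4: φ=0°, α=255°
  d=(-0.2588,-0.9659)  start (7,1)  tX=0.6182 tY=0.7350  stride 1/|dx|=3.8637 1/|dy|=1.0353
    cross x-line → (6,1), t=0.6182
    cross y-line → (6,0), t=0.7350 (wall)
  → r_4 = 0.7350
beam 5: φ=45°, α=300°
  d=(0.5000,-0.8660)  start (7,1)  tX=1.6800 tY=0.8198  stride 1/|dx|=2.0000 1/|dy|=1.1547
    cross y-line → (7,0), t=0.8198 (wall)
  → r_5 = 0.8198
beam 6: φ=90°, α=345°
  d=(0.9659,-0.2588)  start (7,1)  tX=0.8696 tY=2.7432  stride 1/|dx|=1.0353 1/|dy|=3.8637
    cross x-line → (8,1), t=0.8696
    cross x-line → (9,1), t=1.9049 (wall)
  → r_6 = 1.9049
beam 7: φ=135°, α=30°
  d=(0.8660,0.5000)  start (7,1)  tX=0.9699 tY=0.5800  stride 1/|dx|=1.1547 1/|dy|=2.0000
    cross y-line → (7,2), t=0.5800
    cross x-line → (8,2), t=0.9699 (wall)
  → r_7 = 0.9699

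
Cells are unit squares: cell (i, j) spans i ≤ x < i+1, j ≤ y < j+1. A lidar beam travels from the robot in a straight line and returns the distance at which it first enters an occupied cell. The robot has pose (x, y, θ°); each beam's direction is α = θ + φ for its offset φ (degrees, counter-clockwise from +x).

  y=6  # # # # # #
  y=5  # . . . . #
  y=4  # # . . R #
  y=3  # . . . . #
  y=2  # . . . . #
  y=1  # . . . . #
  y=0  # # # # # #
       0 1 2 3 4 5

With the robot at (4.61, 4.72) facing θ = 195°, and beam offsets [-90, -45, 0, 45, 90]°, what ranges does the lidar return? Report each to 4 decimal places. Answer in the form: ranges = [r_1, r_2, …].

ranges = [1.3252, 2.5600, 2.7021, 4.2955, 1.5068]

beam 1: φ=-90°, α=105°
  direction (-0.2588, 0.9659); cell (4,4); t to first gridline: x 2.3569, y 0.2899 (then +3.8637 / +1.0353)
    (4,5) via y @ 0.2899
    (4,6) via y @ 1.3252  # hit
  → r_1 = 1.3252
beam 2: φ=-45°, α=150°
  direction (-0.8660, 0.5000); cell (4,4); t to first gridline: x 0.7044, y 0.5600 (then +1.1547 / +2.0000)
    (4,5) via y @ 0.5600
    (3,5) via x @ 0.7044
    (2,5) via x @ 1.8591
    (2,6) via y @ 2.5600  # hit
  → r_2 = 2.5600
beam 3: φ=0°, α=195°
  direction (-0.9659, -0.2588); cell (4,4); t to first gridline: x 0.6315, y 2.7819 (then +1.0353 / +3.8637)
    (3,4) via x @ 0.6315
    (2,4) via x @ 1.6668
    (1,4) via x @ 2.7021  # hit
  → r_3 = 2.7021
beam 4: φ=45°, α=240°
  direction (-0.5000, -0.8660); cell (4,4); t to first gridline: x 1.2200, y 0.8314 (then +2.0000 / +1.1547)
    (4,3) via y @ 0.8314
    (3,3) via x @ 1.2200
    (3,2) via y @ 1.9861
    (3,1) via y @ 3.1408
    (2,1) via x @ 3.2200
    (2,0) via y @ 4.2955  # hit
  → r_4 = 4.2955
beam 5: φ=90°, α=285°
  direction (0.2588, -0.9659); cell (4,4); t to first gridline: x 1.5068, y 0.7454 (then +3.8637 / +1.0353)
    (4,3) via y @ 0.7454
    (5,3) via x @ 1.5068  # hit
  → r_5 = 1.5068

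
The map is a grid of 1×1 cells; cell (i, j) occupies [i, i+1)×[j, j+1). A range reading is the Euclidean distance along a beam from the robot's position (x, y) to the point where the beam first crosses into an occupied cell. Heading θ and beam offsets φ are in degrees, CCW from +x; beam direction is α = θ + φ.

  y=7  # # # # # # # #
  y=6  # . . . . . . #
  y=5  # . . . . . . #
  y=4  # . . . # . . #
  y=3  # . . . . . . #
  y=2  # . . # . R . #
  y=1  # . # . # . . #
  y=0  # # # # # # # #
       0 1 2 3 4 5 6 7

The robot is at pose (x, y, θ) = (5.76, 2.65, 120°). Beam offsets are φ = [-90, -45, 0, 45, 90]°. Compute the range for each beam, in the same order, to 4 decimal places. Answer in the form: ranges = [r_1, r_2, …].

beam 1: φ=-90°, α=30°
  cosα=0.8660 sinα=0.5000 | (5,2) | tMaxX 0.2771 tMaxY 0.7000 | tΔX 1.1547 tΔY 2.0000
    t=0.2771 [x] (6,2)
    t=0.7000 [y] (6,3)
    t=1.4318 [x] (7,3) — stop
  → r_1 = 1.4318
beam 2: φ=-45°, α=75°
  cosα=0.2588 sinα=0.9659 | (5,2) | tMaxX 0.9273 tMaxY 0.3623 | tΔX 3.8637 tΔY 1.0353
    t=0.3623 [y] (5,3)
    t=0.9273 [x] (6,3)
    t=1.3976 [y] (6,4)
    t=2.4329 [y] (6,5)
    t=3.4682 [y] (6,6)
    t=4.5035 [y] (6,7) — stop
  → r_2 = 4.5035
beam 3: φ=0°, α=120°
  cosα=-0.5000 sinα=0.8660 | (5,2) | tMaxX 1.5200 tMaxY 0.4041 | tΔX 2.0000 tΔY 1.1547
    t=0.4041 [y] (5,3)
    t=1.5200 [x] (4,3)
    t=1.5588 [y] (4,4) — stop
  → r_3 = 1.5588
beam 4: φ=45°, α=165°
  cosα=-0.9659 sinα=0.2588 | (5,2) | tMaxX 0.7868 tMaxY 1.3523 | tΔX 1.0353 tΔY 3.8637
    t=0.7868 [x] (4,2)
    t=1.3523 [y] (4,3)
    t=1.8221 [x] (3,3)
    t=2.8574 [x] (2,3)
    t=3.8926 [x] (1,3)
    t=4.9279 [x] (0,3) — stop
  → r_4 = 4.9279
beam 5: φ=90°, α=210°
  cosα=-0.8660 sinα=-0.5000 | (5,2) | tMaxX 0.8776 tMaxY 1.3000 | tΔX 1.1547 tΔY 2.0000
    t=0.8776 [x] (4,2)
    t=1.3000 [y] (4,1) — stop
  → r_5 = 1.3000

ranges = [1.4318, 4.5035, 1.5588, 4.9279, 1.3000]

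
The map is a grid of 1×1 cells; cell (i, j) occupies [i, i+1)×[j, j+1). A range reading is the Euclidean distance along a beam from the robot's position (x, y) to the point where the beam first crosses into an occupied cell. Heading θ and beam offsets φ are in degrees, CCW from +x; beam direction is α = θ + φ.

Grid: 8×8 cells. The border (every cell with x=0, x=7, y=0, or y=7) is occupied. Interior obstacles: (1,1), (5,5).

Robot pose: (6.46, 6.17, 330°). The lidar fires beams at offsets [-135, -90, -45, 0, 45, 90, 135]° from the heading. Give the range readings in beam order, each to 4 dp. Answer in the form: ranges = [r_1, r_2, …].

ranges = [0.6568, 0.9200, 2.0864, 0.6235, 0.5590, 0.9584, 0.8593]

beam 1: φ=-135°, α=195°
  cosα=-0.9659 sinα=-0.2588 | (6,6) | tMaxX 0.4762 tMaxY 0.6568 | tΔX 1.0353 tΔY 3.8637
    t=0.4762 [x] (5,6)
    t=0.6568 [y] (5,5) — stop
  → r_1 = 0.6568
beam 2: φ=-90°, α=240°
  cosα=-0.5000 sinα=-0.8660 | (6,6) | tMaxX 0.9200 tMaxY 0.1963 | tΔX 2.0000 tΔY 1.1547
    t=0.1963 [y] (6,5)
    t=0.9200 [x] (5,5) — stop
  → r_2 = 0.9200
beam 3: φ=-45°, α=285°
  cosα=0.2588 sinα=-0.9659 | (6,6) | tMaxX 2.0864 tMaxY 0.1760 | tΔX 3.8637 tΔY 1.0353
    t=0.1760 [y] (6,5)
    t=1.2113 [y] (6,4)
    t=2.0864 [x] (7,4) — stop
  → r_3 = 2.0864
beam 4: φ=0°, α=330°
  cosα=0.8660 sinα=-0.5000 | (6,6) | tMaxX 0.6235 tMaxY 0.3400 | tΔX 1.1547 tΔY 2.0000
    t=0.3400 [y] (6,5)
    t=0.6235 [x] (7,5) — stop
  → r_4 = 0.6235
beam 5: φ=45°, α=15°
  cosα=0.9659 sinα=0.2588 | (6,6) | tMaxX 0.5590 tMaxY 3.2069 | tΔX 1.0353 tΔY 3.8637
    t=0.5590 [x] (7,6) — stop
  → r_5 = 0.5590
beam 6: φ=90°, α=60°
  cosα=0.5000 sinα=0.8660 | (6,6) | tMaxX 1.0800 tMaxY 0.9584 | tΔX 2.0000 tΔY 1.1547
    t=0.9584 [y] (6,7) — stop
  → r_6 = 0.9584
beam 7: φ=135°, α=105°
  cosα=-0.2588 sinα=0.9659 | (6,6) | tMaxX 1.7773 tMaxY 0.8593 | tΔX 3.8637 tΔY 1.0353
    t=0.8593 [y] (6,7) — stop
  → r_7 = 0.8593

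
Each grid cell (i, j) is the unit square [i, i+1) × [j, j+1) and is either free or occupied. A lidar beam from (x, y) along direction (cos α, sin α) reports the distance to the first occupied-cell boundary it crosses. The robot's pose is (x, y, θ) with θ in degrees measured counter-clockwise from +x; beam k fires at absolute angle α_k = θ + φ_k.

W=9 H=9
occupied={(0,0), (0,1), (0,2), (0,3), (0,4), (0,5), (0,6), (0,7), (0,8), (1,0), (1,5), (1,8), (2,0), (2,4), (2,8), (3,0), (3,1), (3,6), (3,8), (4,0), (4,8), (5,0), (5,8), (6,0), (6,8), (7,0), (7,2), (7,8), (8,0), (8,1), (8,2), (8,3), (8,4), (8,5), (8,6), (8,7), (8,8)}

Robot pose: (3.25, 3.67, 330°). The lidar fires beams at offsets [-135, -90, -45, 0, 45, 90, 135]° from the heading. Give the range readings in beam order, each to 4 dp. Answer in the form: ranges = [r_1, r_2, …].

beam 1: φ=-135°, α=195°
  d=(-0.9659,-0.2588)  start (3,3)  tX=0.2588 tY=2.5887  stride 1/|dx|=1.0353 1/|dy|=3.8637
    cross x-line → (2,3), t=0.2588
    cross x-line → (1,3), t=1.2941
    cross x-line → (0,3), t=2.3294 (wall)
  → r_1 = 2.3294
beam 2: φ=-90°, α=240°
  d=(-0.5000,-0.8660)  start (3,3)  tX=0.5000 tY=0.7736  stride 1/|dx|=2.0000 1/|dy|=1.1547
    cross x-line → (2,3), t=0.5000
    cross y-line → (2,2), t=0.7736
    cross y-line → (2,1), t=1.9283
    cross x-line → (1,1), t=2.5000
    cross y-line → (1,0), t=3.0831 (wall)
  → r_2 = 3.0831
beam 3: φ=-45°, α=285°
  d=(0.2588,-0.9659)  start (3,3)  tX=2.8978 tY=0.6936  stride 1/|dx|=3.8637 1/|dy|=1.0353
    cross y-line → (3,2), t=0.6936
    cross y-line → (3,1), t=1.7289 (wall)
  → r_3 = 1.7289
beam 4: φ=0°, α=330°
  d=(0.8660,-0.5000)  start (3,3)  tX=0.8660 tY=1.3400  stride 1/|dx|=1.1547 1/|dy|=2.0000
    cross x-line → (4,3), t=0.8660
    cross y-line → (4,2), t=1.3400
    cross x-line → (5,2), t=2.0207
    cross x-line → (6,2), t=3.1754
    cross y-line → (6,1), t=3.3400
    cross x-line → (7,1), t=4.3301
    cross y-line → (7,0), t=5.3400 (wall)
  → r_4 = 5.3400
beam 5: φ=45°, α=15°
  d=(0.9659,0.2588)  start (3,3)  tX=0.7765 tY=1.2750  stride 1/|dx|=1.0353 1/|dy|=3.8637
    cross x-line → (4,3), t=0.7765
    cross y-line → (4,4), t=1.2750
    cross x-line → (5,4), t=1.8117
    cross x-line → (6,4), t=2.8470
    cross x-line → (7,4), t=3.8823
    cross x-line → (8,4), t=4.9176 (wall)
  → r_5 = 4.9176
beam 6: φ=90°, α=60°
  d=(0.5000,0.8660)  start (3,3)  tX=1.5000 tY=0.3811  stride 1/|dx|=2.0000 1/|dy|=1.1547
    cross y-line → (3,4), t=0.3811
    cross x-line → (4,4), t=1.5000
    cross y-line → (4,5), t=1.5358
    cross y-line → (4,6), t=2.6905
    cross x-line → (5,6), t=3.5000
    cross y-line → (5,7), t=3.8452
    cross y-line → (5,8), t=4.9999 (wall)
  → r_6 = 4.9999
beam 7: φ=135°, α=105°
  d=(-0.2588,0.9659)  start (3,3)  tX=0.9659 tY=0.3416  stride 1/|dx|=3.8637 1/|dy|=1.0353
    cross y-line → (3,4), t=0.3416
    cross x-line → (2,4), t=0.9659 (wall)
  → r_7 = 0.9659

ranges = [2.3294, 3.0831, 1.7289, 5.3400, 4.9176, 4.9999, 0.9659]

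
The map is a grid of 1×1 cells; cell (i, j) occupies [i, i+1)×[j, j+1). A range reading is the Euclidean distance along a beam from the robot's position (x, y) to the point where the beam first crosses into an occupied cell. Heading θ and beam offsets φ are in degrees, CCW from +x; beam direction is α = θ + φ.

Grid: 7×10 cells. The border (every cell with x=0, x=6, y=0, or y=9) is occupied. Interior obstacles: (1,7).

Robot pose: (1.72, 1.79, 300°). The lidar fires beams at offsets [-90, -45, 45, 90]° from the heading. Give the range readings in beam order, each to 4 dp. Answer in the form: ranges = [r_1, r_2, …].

ranges = [0.8314, 0.8179, 3.0523, 4.9421]

beam 1: φ=-90°, α=210°
  cosα=-0.8660 sinα=-0.5000 | (1,1) | tMaxX 0.8314 tMaxY 1.5800 | tΔX 1.1547 tΔY 2.0000
    t=0.8314 [x] (0,1) — stop
  → r_1 = 0.8314
beam 2: φ=-45°, α=255°
  cosα=-0.2588 sinα=-0.9659 | (1,1) | tMaxX 2.7819 tMaxY 0.8179 | tΔX 3.8637 tΔY 1.0353
    t=0.8179 [y] (1,0) — stop
  → r_2 = 0.8179
beam 3: φ=45°, α=345°
  cosα=0.9659 sinα=-0.2588 | (1,1) | tMaxX 0.2899 tMaxY 3.0523 | tΔX 1.0353 tΔY 3.8637
    t=0.2899 [x] (2,1)
    t=1.3252 [x] (3,1)
    t=2.3604 [x] (4,1)
    t=3.0523 [y] (4,0) — stop
  → r_3 = 3.0523
beam 4: φ=90°, α=30°
  cosα=0.8660 sinα=0.5000 | (1,1) | tMaxX 0.3233 tMaxY 0.4200 | tΔX 1.1547 tΔY 2.0000
    t=0.3233 [x] (2,1)
    t=0.4200 [y] (2,2)
    t=1.4780 [x] (3,2)
    t=2.4200 [y] (3,3)
    t=2.6327 [x] (4,3)
    t=3.7874 [x] (5,3)
    t=4.4200 [y] (5,4)
    t=4.9421 [x] (6,4) — stop
  → r_4 = 4.9421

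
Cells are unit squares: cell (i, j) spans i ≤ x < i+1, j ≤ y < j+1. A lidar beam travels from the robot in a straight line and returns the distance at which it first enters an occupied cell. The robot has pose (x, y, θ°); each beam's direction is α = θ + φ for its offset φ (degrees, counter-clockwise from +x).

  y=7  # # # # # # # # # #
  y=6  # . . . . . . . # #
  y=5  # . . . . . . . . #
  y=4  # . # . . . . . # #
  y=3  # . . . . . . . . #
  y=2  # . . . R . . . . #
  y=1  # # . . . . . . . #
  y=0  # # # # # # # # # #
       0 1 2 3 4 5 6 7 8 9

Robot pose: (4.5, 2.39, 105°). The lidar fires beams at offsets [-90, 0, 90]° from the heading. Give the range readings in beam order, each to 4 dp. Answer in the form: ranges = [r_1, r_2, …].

beam 1: φ=-90°, α=15°
  dir = (cos 15°, sin 15°) = (0.9659, 0.2588); from cell (4,2)
  next x-line at t=0.5176, next y-line at t=2.3569; Δt_x=1.0353, Δt_y=3.8637
    x: enter (5,2) at t=0.5176
    x: enter (6,2) at t=1.5529
    y: enter (6,3) at t=2.3569
    x: enter (7,3) at t=2.5882
    x: enter (8,3) at t=3.6235
    x: enter (9,3) at t=4.6587 ← occupied
  → r_1 = 4.6587
beam 2: φ=0°, α=105°
  dir = (cos 105°, sin 105°) = (-0.2588, 0.9659); from cell (4,2)
  next x-line at t=1.9319, next y-line at t=0.6315; Δt_x=3.8637, Δt_y=1.0353
    y: enter (4,3) at t=0.6315
    y: enter (4,4) at t=1.6668
    x: enter (3,4) at t=1.9319
    y: enter (3,5) at t=2.7021
    y: enter (3,6) at t=3.7373
    y: enter (3,7) at t=4.7726 ← occupied
  → r_2 = 4.7726
beam 3: φ=90°, α=195°
  dir = (cos 195°, sin 195°) = (-0.9659, -0.2588); from cell (4,2)
  next x-line at t=0.5176, next y-line at t=1.5068; Δt_x=1.0353, Δt_y=3.8637
    x: enter (3,2) at t=0.5176
    y: enter (3,1) at t=1.5068
    x: enter (2,1) at t=1.5529
    x: enter (1,1) at t=2.5882 ← occupied
  → r_3 = 2.5882

ranges = [4.6587, 4.7726, 2.5882]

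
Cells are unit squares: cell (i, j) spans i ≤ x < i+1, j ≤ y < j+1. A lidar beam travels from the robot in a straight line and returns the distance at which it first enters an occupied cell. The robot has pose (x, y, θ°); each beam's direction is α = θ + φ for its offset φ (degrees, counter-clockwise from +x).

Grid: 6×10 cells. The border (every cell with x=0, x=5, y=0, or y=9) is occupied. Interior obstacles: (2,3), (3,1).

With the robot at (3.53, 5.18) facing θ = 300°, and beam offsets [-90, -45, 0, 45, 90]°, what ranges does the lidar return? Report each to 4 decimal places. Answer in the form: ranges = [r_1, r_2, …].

ranges = [2.9214, 2.0478, 2.9400, 1.5219, 1.6974]

beam 1: φ=-90°, α=210°
  direction (-0.8660, -0.5000); cell (3,5); t to first gridline: x 0.6120, y 0.3600 (then +1.1547 / +2.0000)
    (3,4) via y @ 0.3600
    (2,4) via x @ 0.6120
    (1,4) via x @ 1.7667
    (1,3) via y @ 2.3600
    (0,3) via x @ 2.9214  # hit
  → r_1 = 2.9214
beam 2: φ=-45°, α=255°
  direction (-0.2588, -0.9659); cell (3,5); t to first gridline: x 2.0478, y 0.1863 (then +3.8637 / +1.0353)
    (3,4) via y @ 0.1863
    (3,3) via y @ 1.2216
    (2,3) via x @ 2.0478  # hit
  → r_2 = 2.0478
beam 3: φ=0°, α=300°
  direction (0.5000, -0.8660); cell (3,5); t to first gridline: x 0.9400, y 0.2078 (then +2.0000 / +1.1547)
    (3,4) via y @ 0.2078
    (4,4) via x @ 0.9400
    (4,3) via y @ 1.3625
    (4,2) via y @ 2.5172
    (5,2) via x @ 2.9400  # hit
  → r_3 = 2.9400
beam 4: φ=45°, α=345°
  direction (0.9659, -0.2588); cell (3,5); t to first gridline: x 0.4866, y 0.6955 (then +1.0353 / +3.8637)
    (4,5) via x @ 0.4866
    (4,4) via y @ 0.6955
    (5,4) via x @ 1.5219  # hit
  → r_4 = 1.5219
beam 5: φ=90°, α=30°
  direction (0.8660, 0.5000); cell (3,5); t to first gridline: x 0.5427, y 1.6400 (then +1.1547 / +2.0000)
    (4,5) via x @ 0.5427
    (4,6) via y @ 1.6400
    (5,6) via x @ 1.6974  # hit
  → r_5 = 1.6974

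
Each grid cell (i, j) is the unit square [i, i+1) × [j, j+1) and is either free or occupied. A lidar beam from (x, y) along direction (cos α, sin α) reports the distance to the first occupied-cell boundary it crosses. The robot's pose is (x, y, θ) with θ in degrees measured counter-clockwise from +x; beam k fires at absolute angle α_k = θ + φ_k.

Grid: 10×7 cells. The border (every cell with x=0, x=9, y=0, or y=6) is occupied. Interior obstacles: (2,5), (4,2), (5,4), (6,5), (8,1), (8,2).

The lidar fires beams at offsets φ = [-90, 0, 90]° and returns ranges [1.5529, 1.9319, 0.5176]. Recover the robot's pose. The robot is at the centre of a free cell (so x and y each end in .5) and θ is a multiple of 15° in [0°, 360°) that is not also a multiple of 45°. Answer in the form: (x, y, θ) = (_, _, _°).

(x, y, θ) = (8.5, 5.5, 285°)

The pose lattice has 34·16 = 544 candidates. Test each by forward raycasting.
  (7.5, 4.5, 30°): beam 1 = 1.7321 ≠ 1.5529 ✗
  (2.5, 2.5, 330°): beam 1 = 1.7321 ≠ 1.5529 ✗
  (2.5, 1.5, 210°): beam 1 = 3.0000 ≠ 1.5529 ✗
  (7.5, 3.5, 330°): beam 1 = 2.8868 ≠ 1.5529 ✗
  (3.5, 3.5, 60°): beam 1 = 1.0000 ≠ 1.5529 ✗
  …
  (8.5, 5.5, 285°): r_1=1.5529, r_2=1.9319, r_3=0.5176 — all match ✓
No second candidate reproduces the full scan.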